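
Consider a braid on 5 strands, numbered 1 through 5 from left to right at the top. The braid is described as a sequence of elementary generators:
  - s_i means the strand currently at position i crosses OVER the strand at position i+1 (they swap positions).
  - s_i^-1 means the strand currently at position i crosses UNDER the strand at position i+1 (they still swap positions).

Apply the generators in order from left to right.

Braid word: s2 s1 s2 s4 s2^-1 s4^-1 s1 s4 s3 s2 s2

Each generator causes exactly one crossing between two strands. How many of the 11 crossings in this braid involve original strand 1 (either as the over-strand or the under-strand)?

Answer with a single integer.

Answer: 4

Derivation:
Gen 1: crossing 2x3. Involves strand 1? no. Count so far: 0
Gen 2: crossing 1x3. Involves strand 1? yes. Count so far: 1
Gen 3: crossing 1x2. Involves strand 1? yes. Count so far: 2
Gen 4: crossing 4x5. Involves strand 1? no. Count so far: 2
Gen 5: crossing 2x1. Involves strand 1? yes. Count so far: 3
Gen 6: crossing 5x4. Involves strand 1? no. Count so far: 3
Gen 7: crossing 3x1. Involves strand 1? yes. Count so far: 4
Gen 8: crossing 4x5. Involves strand 1? no. Count so far: 4
Gen 9: crossing 2x5. Involves strand 1? no. Count so far: 4
Gen 10: crossing 3x5. Involves strand 1? no. Count so far: 4
Gen 11: crossing 5x3. Involves strand 1? no. Count so far: 4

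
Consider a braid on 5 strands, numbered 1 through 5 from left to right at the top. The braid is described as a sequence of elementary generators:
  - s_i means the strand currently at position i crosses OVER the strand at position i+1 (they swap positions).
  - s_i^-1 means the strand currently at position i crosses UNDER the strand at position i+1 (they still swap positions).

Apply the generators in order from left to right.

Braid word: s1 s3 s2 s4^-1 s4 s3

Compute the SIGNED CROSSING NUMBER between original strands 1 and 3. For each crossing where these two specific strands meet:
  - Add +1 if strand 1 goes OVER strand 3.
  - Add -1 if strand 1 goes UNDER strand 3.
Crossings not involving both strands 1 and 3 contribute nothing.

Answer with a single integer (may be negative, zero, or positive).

Answer: 1

Derivation:
Gen 1: crossing 1x2. Both 1&3? no. Sum: 0
Gen 2: crossing 3x4. Both 1&3? no. Sum: 0
Gen 3: crossing 1x4. Both 1&3? no. Sum: 0
Gen 4: crossing 3x5. Both 1&3? no. Sum: 0
Gen 5: crossing 5x3. Both 1&3? no. Sum: 0
Gen 6: 1 over 3. Both 1&3? yes. Contrib: +1. Sum: 1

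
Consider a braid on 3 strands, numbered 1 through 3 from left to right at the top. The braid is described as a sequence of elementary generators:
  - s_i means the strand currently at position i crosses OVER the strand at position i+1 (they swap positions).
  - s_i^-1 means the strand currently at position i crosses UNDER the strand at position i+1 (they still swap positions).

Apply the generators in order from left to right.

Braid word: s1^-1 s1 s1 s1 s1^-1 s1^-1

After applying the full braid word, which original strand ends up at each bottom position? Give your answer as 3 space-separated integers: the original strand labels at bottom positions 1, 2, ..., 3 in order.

Answer: 1 2 3

Derivation:
Gen 1 (s1^-1): strand 1 crosses under strand 2. Perm now: [2 1 3]
Gen 2 (s1): strand 2 crosses over strand 1. Perm now: [1 2 3]
Gen 3 (s1): strand 1 crosses over strand 2. Perm now: [2 1 3]
Gen 4 (s1): strand 2 crosses over strand 1. Perm now: [1 2 3]
Gen 5 (s1^-1): strand 1 crosses under strand 2. Perm now: [2 1 3]
Gen 6 (s1^-1): strand 2 crosses under strand 1. Perm now: [1 2 3]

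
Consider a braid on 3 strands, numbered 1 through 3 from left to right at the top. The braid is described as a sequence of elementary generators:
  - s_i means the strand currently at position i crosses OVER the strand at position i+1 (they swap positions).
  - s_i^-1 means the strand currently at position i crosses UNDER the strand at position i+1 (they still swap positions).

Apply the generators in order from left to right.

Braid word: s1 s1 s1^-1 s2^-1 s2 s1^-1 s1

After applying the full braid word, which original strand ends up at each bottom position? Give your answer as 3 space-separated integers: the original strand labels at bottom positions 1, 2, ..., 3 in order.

Gen 1 (s1): strand 1 crosses over strand 2. Perm now: [2 1 3]
Gen 2 (s1): strand 2 crosses over strand 1. Perm now: [1 2 3]
Gen 3 (s1^-1): strand 1 crosses under strand 2. Perm now: [2 1 3]
Gen 4 (s2^-1): strand 1 crosses under strand 3. Perm now: [2 3 1]
Gen 5 (s2): strand 3 crosses over strand 1. Perm now: [2 1 3]
Gen 6 (s1^-1): strand 2 crosses under strand 1. Perm now: [1 2 3]
Gen 7 (s1): strand 1 crosses over strand 2. Perm now: [2 1 3]

Answer: 2 1 3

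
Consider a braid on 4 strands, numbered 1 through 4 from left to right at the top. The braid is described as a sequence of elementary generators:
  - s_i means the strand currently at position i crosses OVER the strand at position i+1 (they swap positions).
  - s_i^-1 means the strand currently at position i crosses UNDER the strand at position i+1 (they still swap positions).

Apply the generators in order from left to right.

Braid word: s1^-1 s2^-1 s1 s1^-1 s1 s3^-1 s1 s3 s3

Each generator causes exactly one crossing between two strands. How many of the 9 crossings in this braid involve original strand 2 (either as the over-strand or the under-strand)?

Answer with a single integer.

Answer: 5

Derivation:
Gen 1: crossing 1x2. Involves strand 2? yes. Count so far: 1
Gen 2: crossing 1x3. Involves strand 2? no. Count so far: 1
Gen 3: crossing 2x3. Involves strand 2? yes. Count so far: 2
Gen 4: crossing 3x2. Involves strand 2? yes. Count so far: 3
Gen 5: crossing 2x3. Involves strand 2? yes. Count so far: 4
Gen 6: crossing 1x4. Involves strand 2? no. Count so far: 4
Gen 7: crossing 3x2. Involves strand 2? yes. Count so far: 5
Gen 8: crossing 4x1. Involves strand 2? no. Count so far: 5
Gen 9: crossing 1x4. Involves strand 2? no. Count so far: 5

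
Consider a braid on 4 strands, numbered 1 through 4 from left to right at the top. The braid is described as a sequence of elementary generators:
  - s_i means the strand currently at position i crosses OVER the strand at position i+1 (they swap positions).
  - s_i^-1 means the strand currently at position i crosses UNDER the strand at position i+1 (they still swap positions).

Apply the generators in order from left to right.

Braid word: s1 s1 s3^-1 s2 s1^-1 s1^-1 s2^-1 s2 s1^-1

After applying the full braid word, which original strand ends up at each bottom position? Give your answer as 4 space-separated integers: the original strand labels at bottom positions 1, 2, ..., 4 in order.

Gen 1 (s1): strand 1 crosses over strand 2. Perm now: [2 1 3 4]
Gen 2 (s1): strand 2 crosses over strand 1. Perm now: [1 2 3 4]
Gen 3 (s3^-1): strand 3 crosses under strand 4. Perm now: [1 2 4 3]
Gen 4 (s2): strand 2 crosses over strand 4. Perm now: [1 4 2 3]
Gen 5 (s1^-1): strand 1 crosses under strand 4. Perm now: [4 1 2 3]
Gen 6 (s1^-1): strand 4 crosses under strand 1. Perm now: [1 4 2 3]
Gen 7 (s2^-1): strand 4 crosses under strand 2. Perm now: [1 2 4 3]
Gen 8 (s2): strand 2 crosses over strand 4. Perm now: [1 4 2 3]
Gen 9 (s1^-1): strand 1 crosses under strand 4. Perm now: [4 1 2 3]

Answer: 4 1 2 3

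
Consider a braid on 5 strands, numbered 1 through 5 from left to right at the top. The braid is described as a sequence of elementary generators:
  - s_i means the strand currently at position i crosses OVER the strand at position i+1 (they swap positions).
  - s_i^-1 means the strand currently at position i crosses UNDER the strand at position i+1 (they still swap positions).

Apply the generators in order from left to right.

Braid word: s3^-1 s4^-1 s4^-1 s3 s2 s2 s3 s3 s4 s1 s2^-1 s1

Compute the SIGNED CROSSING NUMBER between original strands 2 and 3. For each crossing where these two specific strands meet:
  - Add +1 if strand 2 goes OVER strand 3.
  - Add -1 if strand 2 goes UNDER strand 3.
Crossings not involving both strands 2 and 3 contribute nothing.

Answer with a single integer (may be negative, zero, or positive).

Gen 1: crossing 3x4. Both 2&3? no. Sum: 0
Gen 2: crossing 3x5. Both 2&3? no. Sum: 0
Gen 3: crossing 5x3. Both 2&3? no. Sum: 0
Gen 4: crossing 4x3. Both 2&3? no. Sum: 0
Gen 5: 2 over 3. Both 2&3? yes. Contrib: +1. Sum: 1
Gen 6: 3 over 2. Both 2&3? yes. Contrib: -1. Sum: 0
Gen 7: crossing 3x4. Both 2&3? no. Sum: 0
Gen 8: crossing 4x3. Both 2&3? no. Sum: 0
Gen 9: crossing 4x5. Both 2&3? no. Sum: 0
Gen 10: crossing 1x2. Both 2&3? no. Sum: 0
Gen 11: crossing 1x3. Both 2&3? no. Sum: 0
Gen 12: 2 over 3. Both 2&3? yes. Contrib: +1. Sum: 1

Answer: 1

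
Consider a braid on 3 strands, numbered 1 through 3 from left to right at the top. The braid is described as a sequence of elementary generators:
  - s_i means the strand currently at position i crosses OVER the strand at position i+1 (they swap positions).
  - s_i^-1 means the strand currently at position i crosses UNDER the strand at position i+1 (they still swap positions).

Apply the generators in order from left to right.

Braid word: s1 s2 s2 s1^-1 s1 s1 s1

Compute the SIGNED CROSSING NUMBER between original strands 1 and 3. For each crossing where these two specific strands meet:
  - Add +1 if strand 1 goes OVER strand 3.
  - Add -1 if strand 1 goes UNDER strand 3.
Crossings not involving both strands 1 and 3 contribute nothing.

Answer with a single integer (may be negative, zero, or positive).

Gen 1: crossing 1x2. Both 1&3? no. Sum: 0
Gen 2: 1 over 3. Both 1&3? yes. Contrib: +1. Sum: 1
Gen 3: 3 over 1. Both 1&3? yes. Contrib: -1. Sum: 0
Gen 4: crossing 2x1. Both 1&3? no. Sum: 0
Gen 5: crossing 1x2. Both 1&3? no. Sum: 0
Gen 6: crossing 2x1. Both 1&3? no. Sum: 0
Gen 7: crossing 1x2. Both 1&3? no. Sum: 0

Answer: 0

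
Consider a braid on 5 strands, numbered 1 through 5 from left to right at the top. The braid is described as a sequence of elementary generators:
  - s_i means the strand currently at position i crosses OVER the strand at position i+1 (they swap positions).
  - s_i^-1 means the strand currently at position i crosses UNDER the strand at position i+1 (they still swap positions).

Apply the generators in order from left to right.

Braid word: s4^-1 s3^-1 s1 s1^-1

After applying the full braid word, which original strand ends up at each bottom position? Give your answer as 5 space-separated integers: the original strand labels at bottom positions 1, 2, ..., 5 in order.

Gen 1 (s4^-1): strand 4 crosses under strand 5. Perm now: [1 2 3 5 4]
Gen 2 (s3^-1): strand 3 crosses under strand 5. Perm now: [1 2 5 3 4]
Gen 3 (s1): strand 1 crosses over strand 2. Perm now: [2 1 5 3 4]
Gen 4 (s1^-1): strand 2 crosses under strand 1. Perm now: [1 2 5 3 4]

Answer: 1 2 5 3 4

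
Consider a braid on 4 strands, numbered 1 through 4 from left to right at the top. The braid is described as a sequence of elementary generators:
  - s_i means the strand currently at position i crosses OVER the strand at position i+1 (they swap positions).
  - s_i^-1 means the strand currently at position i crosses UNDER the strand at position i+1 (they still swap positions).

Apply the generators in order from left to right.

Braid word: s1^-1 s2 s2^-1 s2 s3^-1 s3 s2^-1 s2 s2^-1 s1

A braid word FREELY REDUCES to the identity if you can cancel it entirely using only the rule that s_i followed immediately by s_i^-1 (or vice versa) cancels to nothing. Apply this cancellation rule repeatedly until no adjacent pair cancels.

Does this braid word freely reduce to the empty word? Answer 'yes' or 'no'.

Gen 1 (s1^-1): push. Stack: [s1^-1]
Gen 2 (s2): push. Stack: [s1^-1 s2]
Gen 3 (s2^-1): cancels prior s2. Stack: [s1^-1]
Gen 4 (s2): push. Stack: [s1^-1 s2]
Gen 5 (s3^-1): push. Stack: [s1^-1 s2 s3^-1]
Gen 6 (s3): cancels prior s3^-1. Stack: [s1^-1 s2]
Gen 7 (s2^-1): cancels prior s2. Stack: [s1^-1]
Gen 8 (s2): push. Stack: [s1^-1 s2]
Gen 9 (s2^-1): cancels prior s2. Stack: [s1^-1]
Gen 10 (s1): cancels prior s1^-1. Stack: []
Reduced word: (empty)

Answer: yes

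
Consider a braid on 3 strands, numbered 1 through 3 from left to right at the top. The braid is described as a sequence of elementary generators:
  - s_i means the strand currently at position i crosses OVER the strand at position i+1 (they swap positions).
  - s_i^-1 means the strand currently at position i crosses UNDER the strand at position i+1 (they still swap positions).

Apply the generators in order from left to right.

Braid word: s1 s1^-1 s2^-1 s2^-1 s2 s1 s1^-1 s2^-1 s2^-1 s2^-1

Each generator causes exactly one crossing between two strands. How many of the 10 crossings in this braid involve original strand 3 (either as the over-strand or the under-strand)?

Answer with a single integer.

Gen 1: crossing 1x2. Involves strand 3? no. Count so far: 0
Gen 2: crossing 2x1. Involves strand 3? no. Count so far: 0
Gen 3: crossing 2x3. Involves strand 3? yes. Count so far: 1
Gen 4: crossing 3x2. Involves strand 3? yes. Count so far: 2
Gen 5: crossing 2x3. Involves strand 3? yes. Count so far: 3
Gen 6: crossing 1x3. Involves strand 3? yes. Count so far: 4
Gen 7: crossing 3x1. Involves strand 3? yes. Count so far: 5
Gen 8: crossing 3x2. Involves strand 3? yes. Count so far: 6
Gen 9: crossing 2x3. Involves strand 3? yes. Count so far: 7
Gen 10: crossing 3x2. Involves strand 3? yes. Count so far: 8

Answer: 8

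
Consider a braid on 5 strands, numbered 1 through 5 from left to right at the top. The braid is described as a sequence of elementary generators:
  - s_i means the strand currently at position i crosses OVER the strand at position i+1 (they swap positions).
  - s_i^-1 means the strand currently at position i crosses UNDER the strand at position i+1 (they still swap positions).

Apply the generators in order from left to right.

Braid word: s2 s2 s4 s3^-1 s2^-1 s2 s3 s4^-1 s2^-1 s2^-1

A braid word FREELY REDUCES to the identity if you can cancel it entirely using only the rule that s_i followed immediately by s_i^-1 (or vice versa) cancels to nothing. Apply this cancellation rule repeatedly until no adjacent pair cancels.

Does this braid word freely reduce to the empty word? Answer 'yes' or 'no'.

Gen 1 (s2): push. Stack: [s2]
Gen 2 (s2): push. Stack: [s2 s2]
Gen 3 (s4): push. Stack: [s2 s2 s4]
Gen 4 (s3^-1): push. Stack: [s2 s2 s4 s3^-1]
Gen 5 (s2^-1): push. Stack: [s2 s2 s4 s3^-1 s2^-1]
Gen 6 (s2): cancels prior s2^-1. Stack: [s2 s2 s4 s3^-1]
Gen 7 (s3): cancels prior s3^-1. Stack: [s2 s2 s4]
Gen 8 (s4^-1): cancels prior s4. Stack: [s2 s2]
Gen 9 (s2^-1): cancels prior s2. Stack: [s2]
Gen 10 (s2^-1): cancels prior s2. Stack: []
Reduced word: (empty)

Answer: yes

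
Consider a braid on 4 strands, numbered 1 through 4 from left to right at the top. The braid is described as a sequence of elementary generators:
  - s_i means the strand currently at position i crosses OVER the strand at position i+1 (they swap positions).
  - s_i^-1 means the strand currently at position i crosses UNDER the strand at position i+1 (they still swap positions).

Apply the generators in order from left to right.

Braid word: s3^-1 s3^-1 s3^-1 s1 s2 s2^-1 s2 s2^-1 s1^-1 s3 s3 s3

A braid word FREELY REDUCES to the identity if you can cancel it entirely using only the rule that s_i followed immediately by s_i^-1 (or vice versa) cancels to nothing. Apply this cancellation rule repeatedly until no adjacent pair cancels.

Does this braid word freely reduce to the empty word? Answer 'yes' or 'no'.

Answer: yes

Derivation:
Gen 1 (s3^-1): push. Stack: [s3^-1]
Gen 2 (s3^-1): push. Stack: [s3^-1 s3^-1]
Gen 3 (s3^-1): push. Stack: [s3^-1 s3^-1 s3^-1]
Gen 4 (s1): push. Stack: [s3^-1 s3^-1 s3^-1 s1]
Gen 5 (s2): push. Stack: [s3^-1 s3^-1 s3^-1 s1 s2]
Gen 6 (s2^-1): cancels prior s2. Stack: [s3^-1 s3^-1 s3^-1 s1]
Gen 7 (s2): push. Stack: [s3^-1 s3^-1 s3^-1 s1 s2]
Gen 8 (s2^-1): cancels prior s2. Stack: [s3^-1 s3^-1 s3^-1 s1]
Gen 9 (s1^-1): cancels prior s1. Stack: [s3^-1 s3^-1 s3^-1]
Gen 10 (s3): cancels prior s3^-1. Stack: [s3^-1 s3^-1]
Gen 11 (s3): cancels prior s3^-1. Stack: [s3^-1]
Gen 12 (s3): cancels prior s3^-1. Stack: []
Reduced word: (empty)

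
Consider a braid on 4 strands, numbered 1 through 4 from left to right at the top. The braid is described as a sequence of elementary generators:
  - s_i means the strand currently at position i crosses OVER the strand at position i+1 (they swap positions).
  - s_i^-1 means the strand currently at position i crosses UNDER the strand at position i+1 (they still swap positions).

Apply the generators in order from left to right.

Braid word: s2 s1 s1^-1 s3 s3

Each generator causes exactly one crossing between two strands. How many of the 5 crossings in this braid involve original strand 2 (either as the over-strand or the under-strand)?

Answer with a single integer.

Answer: 3

Derivation:
Gen 1: crossing 2x3. Involves strand 2? yes. Count so far: 1
Gen 2: crossing 1x3. Involves strand 2? no. Count so far: 1
Gen 3: crossing 3x1. Involves strand 2? no. Count so far: 1
Gen 4: crossing 2x4. Involves strand 2? yes. Count so far: 2
Gen 5: crossing 4x2. Involves strand 2? yes. Count so far: 3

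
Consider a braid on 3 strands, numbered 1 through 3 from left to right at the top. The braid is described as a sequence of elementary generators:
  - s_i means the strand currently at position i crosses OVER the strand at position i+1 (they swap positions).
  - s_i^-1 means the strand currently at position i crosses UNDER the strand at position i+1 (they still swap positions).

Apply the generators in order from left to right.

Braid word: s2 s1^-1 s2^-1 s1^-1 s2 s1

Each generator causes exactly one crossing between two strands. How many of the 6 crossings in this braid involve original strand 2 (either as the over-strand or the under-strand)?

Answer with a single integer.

Gen 1: crossing 2x3. Involves strand 2? yes. Count so far: 1
Gen 2: crossing 1x3. Involves strand 2? no. Count so far: 1
Gen 3: crossing 1x2. Involves strand 2? yes. Count so far: 2
Gen 4: crossing 3x2. Involves strand 2? yes. Count so far: 3
Gen 5: crossing 3x1. Involves strand 2? no. Count so far: 3
Gen 6: crossing 2x1. Involves strand 2? yes. Count so far: 4

Answer: 4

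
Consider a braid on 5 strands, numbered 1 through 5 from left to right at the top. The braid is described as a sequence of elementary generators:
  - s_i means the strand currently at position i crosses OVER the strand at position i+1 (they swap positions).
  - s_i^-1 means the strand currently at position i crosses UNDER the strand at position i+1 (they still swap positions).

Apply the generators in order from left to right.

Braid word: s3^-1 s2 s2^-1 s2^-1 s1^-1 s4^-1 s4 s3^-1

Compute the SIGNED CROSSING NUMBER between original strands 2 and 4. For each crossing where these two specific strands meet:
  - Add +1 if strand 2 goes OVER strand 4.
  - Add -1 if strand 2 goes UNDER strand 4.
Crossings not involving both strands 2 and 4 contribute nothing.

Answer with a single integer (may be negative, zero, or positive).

Answer: 1

Derivation:
Gen 1: crossing 3x4. Both 2&4? no. Sum: 0
Gen 2: 2 over 4. Both 2&4? yes. Contrib: +1. Sum: 1
Gen 3: 4 under 2. Both 2&4? yes. Contrib: +1. Sum: 2
Gen 4: 2 under 4. Both 2&4? yes. Contrib: -1. Sum: 1
Gen 5: crossing 1x4. Both 2&4? no. Sum: 1
Gen 6: crossing 3x5. Both 2&4? no. Sum: 1
Gen 7: crossing 5x3. Both 2&4? no. Sum: 1
Gen 8: crossing 2x3. Both 2&4? no. Sum: 1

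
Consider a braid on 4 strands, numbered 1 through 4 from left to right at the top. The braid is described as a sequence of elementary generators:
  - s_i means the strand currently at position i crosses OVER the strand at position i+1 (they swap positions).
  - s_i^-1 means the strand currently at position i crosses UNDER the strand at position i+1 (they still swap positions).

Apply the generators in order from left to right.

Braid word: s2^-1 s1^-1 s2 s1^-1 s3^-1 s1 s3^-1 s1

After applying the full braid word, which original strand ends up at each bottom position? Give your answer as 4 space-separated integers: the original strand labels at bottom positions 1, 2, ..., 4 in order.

Answer: 2 3 1 4

Derivation:
Gen 1 (s2^-1): strand 2 crosses under strand 3. Perm now: [1 3 2 4]
Gen 2 (s1^-1): strand 1 crosses under strand 3. Perm now: [3 1 2 4]
Gen 3 (s2): strand 1 crosses over strand 2. Perm now: [3 2 1 4]
Gen 4 (s1^-1): strand 3 crosses under strand 2. Perm now: [2 3 1 4]
Gen 5 (s3^-1): strand 1 crosses under strand 4. Perm now: [2 3 4 1]
Gen 6 (s1): strand 2 crosses over strand 3. Perm now: [3 2 4 1]
Gen 7 (s3^-1): strand 4 crosses under strand 1. Perm now: [3 2 1 4]
Gen 8 (s1): strand 3 crosses over strand 2. Perm now: [2 3 1 4]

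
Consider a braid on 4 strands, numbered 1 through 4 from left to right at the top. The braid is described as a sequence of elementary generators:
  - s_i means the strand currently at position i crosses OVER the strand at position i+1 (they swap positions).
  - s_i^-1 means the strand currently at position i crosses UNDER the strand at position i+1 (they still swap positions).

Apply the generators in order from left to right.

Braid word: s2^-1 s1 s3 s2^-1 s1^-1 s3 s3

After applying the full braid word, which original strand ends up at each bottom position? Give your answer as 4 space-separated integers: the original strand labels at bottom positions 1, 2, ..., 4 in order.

Gen 1 (s2^-1): strand 2 crosses under strand 3. Perm now: [1 3 2 4]
Gen 2 (s1): strand 1 crosses over strand 3. Perm now: [3 1 2 4]
Gen 3 (s3): strand 2 crosses over strand 4. Perm now: [3 1 4 2]
Gen 4 (s2^-1): strand 1 crosses under strand 4. Perm now: [3 4 1 2]
Gen 5 (s1^-1): strand 3 crosses under strand 4. Perm now: [4 3 1 2]
Gen 6 (s3): strand 1 crosses over strand 2. Perm now: [4 3 2 1]
Gen 7 (s3): strand 2 crosses over strand 1. Perm now: [4 3 1 2]

Answer: 4 3 1 2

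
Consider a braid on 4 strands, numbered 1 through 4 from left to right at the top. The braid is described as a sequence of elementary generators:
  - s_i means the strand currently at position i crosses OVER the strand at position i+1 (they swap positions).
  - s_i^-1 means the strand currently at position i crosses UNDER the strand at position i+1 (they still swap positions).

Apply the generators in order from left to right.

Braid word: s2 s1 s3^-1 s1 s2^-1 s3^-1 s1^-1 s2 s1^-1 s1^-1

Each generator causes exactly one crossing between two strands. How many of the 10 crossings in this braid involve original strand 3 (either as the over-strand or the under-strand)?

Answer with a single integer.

Answer: 5

Derivation:
Gen 1: crossing 2x3. Involves strand 3? yes. Count so far: 1
Gen 2: crossing 1x3. Involves strand 3? yes. Count so far: 2
Gen 3: crossing 2x4. Involves strand 3? no. Count so far: 2
Gen 4: crossing 3x1. Involves strand 3? yes. Count so far: 3
Gen 5: crossing 3x4. Involves strand 3? yes. Count so far: 4
Gen 6: crossing 3x2. Involves strand 3? yes. Count so far: 5
Gen 7: crossing 1x4. Involves strand 3? no. Count so far: 5
Gen 8: crossing 1x2. Involves strand 3? no. Count so far: 5
Gen 9: crossing 4x2. Involves strand 3? no. Count so far: 5
Gen 10: crossing 2x4. Involves strand 3? no. Count so far: 5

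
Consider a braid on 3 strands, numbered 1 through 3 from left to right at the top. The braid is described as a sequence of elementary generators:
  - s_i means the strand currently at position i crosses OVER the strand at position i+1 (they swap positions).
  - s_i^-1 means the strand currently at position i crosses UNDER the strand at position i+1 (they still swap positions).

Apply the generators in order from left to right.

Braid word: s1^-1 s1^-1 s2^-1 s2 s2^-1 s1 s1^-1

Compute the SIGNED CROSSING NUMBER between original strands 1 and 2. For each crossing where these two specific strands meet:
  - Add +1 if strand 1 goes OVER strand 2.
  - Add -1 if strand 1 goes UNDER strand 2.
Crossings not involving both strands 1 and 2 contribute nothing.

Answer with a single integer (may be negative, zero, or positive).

Answer: 0

Derivation:
Gen 1: 1 under 2. Both 1&2? yes. Contrib: -1. Sum: -1
Gen 2: 2 under 1. Both 1&2? yes. Contrib: +1. Sum: 0
Gen 3: crossing 2x3. Both 1&2? no. Sum: 0
Gen 4: crossing 3x2. Both 1&2? no. Sum: 0
Gen 5: crossing 2x3. Both 1&2? no. Sum: 0
Gen 6: crossing 1x3. Both 1&2? no. Sum: 0
Gen 7: crossing 3x1. Both 1&2? no. Sum: 0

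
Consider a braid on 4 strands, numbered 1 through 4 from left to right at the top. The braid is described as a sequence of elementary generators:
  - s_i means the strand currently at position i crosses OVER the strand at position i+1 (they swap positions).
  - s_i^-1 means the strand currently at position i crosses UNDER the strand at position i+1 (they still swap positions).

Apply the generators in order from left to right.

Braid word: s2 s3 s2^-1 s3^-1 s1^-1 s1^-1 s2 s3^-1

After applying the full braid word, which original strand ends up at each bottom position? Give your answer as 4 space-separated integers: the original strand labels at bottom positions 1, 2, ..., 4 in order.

Answer: 1 2 3 4

Derivation:
Gen 1 (s2): strand 2 crosses over strand 3. Perm now: [1 3 2 4]
Gen 2 (s3): strand 2 crosses over strand 4. Perm now: [1 3 4 2]
Gen 3 (s2^-1): strand 3 crosses under strand 4. Perm now: [1 4 3 2]
Gen 4 (s3^-1): strand 3 crosses under strand 2. Perm now: [1 4 2 3]
Gen 5 (s1^-1): strand 1 crosses under strand 4. Perm now: [4 1 2 3]
Gen 6 (s1^-1): strand 4 crosses under strand 1. Perm now: [1 4 2 3]
Gen 7 (s2): strand 4 crosses over strand 2. Perm now: [1 2 4 3]
Gen 8 (s3^-1): strand 4 crosses under strand 3. Perm now: [1 2 3 4]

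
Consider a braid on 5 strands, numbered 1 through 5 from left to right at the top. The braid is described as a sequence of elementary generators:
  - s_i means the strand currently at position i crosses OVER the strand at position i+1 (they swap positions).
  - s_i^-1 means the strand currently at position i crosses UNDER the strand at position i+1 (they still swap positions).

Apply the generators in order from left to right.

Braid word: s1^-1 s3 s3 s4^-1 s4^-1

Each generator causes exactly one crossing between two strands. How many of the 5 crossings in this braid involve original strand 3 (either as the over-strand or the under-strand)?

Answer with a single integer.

Answer: 2

Derivation:
Gen 1: crossing 1x2. Involves strand 3? no. Count so far: 0
Gen 2: crossing 3x4. Involves strand 3? yes. Count so far: 1
Gen 3: crossing 4x3. Involves strand 3? yes. Count so far: 2
Gen 4: crossing 4x5. Involves strand 3? no. Count so far: 2
Gen 5: crossing 5x4. Involves strand 3? no. Count so far: 2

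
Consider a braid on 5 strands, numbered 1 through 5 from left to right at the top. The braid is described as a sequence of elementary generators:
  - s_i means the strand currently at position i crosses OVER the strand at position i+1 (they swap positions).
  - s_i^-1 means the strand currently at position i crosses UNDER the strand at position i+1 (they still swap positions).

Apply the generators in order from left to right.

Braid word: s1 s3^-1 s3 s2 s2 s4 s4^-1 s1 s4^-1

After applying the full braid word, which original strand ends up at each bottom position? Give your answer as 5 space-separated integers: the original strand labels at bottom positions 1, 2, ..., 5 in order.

Answer: 1 2 3 5 4

Derivation:
Gen 1 (s1): strand 1 crosses over strand 2. Perm now: [2 1 3 4 5]
Gen 2 (s3^-1): strand 3 crosses under strand 4. Perm now: [2 1 4 3 5]
Gen 3 (s3): strand 4 crosses over strand 3. Perm now: [2 1 3 4 5]
Gen 4 (s2): strand 1 crosses over strand 3. Perm now: [2 3 1 4 5]
Gen 5 (s2): strand 3 crosses over strand 1. Perm now: [2 1 3 4 5]
Gen 6 (s4): strand 4 crosses over strand 5. Perm now: [2 1 3 5 4]
Gen 7 (s4^-1): strand 5 crosses under strand 4. Perm now: [2 1 3 4 5]
Gen 8 (s1): strand 2 crosses over strand 1. Perm now: [1 2 3 4 5]
Gen 9 (s4^-1): strand 4 crosses under strand 5. Perm now: [1 2 3 5 4]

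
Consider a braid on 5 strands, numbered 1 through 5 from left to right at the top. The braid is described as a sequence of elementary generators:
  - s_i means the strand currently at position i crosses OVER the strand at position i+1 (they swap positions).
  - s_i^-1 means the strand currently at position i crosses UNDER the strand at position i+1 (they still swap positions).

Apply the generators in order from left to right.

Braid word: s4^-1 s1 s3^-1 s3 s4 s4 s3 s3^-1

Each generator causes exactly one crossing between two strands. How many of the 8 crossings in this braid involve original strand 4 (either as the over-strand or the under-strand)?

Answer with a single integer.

Gen 1: crossing 4x5. Involves strand 4? yes. Count so far: 1
Gen 2: crossing 1x2. Involves strand 4? no. Count so far: 1
Gen 3: crossing 3x5. Involves strand 4? no. Count so far: 1
Gen 4: crossing 5x3. Involves strand 4? no. Count so far: 1
Gen 5: crossing 5x4. Involves strand 4? yes. Count so far: 2
Gen 6: crossing 4x5. Involves strand 4? yes. Count so far: 3
Gen 7: crossing 3x5. Involves strand 4? no. Count so far: 3
Gen 8: crossing 5x3. Involves strand 4? no. Count so far: 3

Answer: 3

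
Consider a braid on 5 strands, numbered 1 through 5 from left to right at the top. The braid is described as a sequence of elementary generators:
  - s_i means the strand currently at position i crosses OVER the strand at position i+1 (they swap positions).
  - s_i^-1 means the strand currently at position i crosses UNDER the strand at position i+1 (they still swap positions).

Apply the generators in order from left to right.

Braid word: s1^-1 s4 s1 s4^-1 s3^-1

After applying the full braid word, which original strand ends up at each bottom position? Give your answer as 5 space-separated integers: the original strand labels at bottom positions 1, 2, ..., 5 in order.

Gen 1 (s1^-1): strand 1 crosses under strand 2. Perm now: [2 1 3 4 5]
Gen 2 (s4): strand 4 crosses over strand 5. Perm now: [2 1 3 5 4]
Gen 3 (s1): strand 2 crosses over strand 1. Perm now: [1 2 3 5 4]
Gen 4 (s4^-1): strand 5 crosses under strand 4. Perm now: [1 2 3 4 5]
Gen 5 (s3^-1): strand 3 crosses under strand 4. Perm now: [1 2 4 3 5]

Answer: 1 2 4 3 5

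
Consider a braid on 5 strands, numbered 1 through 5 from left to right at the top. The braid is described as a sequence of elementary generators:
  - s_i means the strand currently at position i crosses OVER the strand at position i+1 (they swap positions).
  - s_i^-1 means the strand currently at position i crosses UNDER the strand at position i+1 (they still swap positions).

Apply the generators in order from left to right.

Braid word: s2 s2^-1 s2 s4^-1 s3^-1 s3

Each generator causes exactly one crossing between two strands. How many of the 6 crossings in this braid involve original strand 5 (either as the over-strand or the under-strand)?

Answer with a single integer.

Answer: 3

Derivation:
Gen 1: crossing 2x3. Involves strand 5? no. Count so far: 0
Gen 2: crossing 3x2. Involves strand 5? no. Count so far: 0
Gen 3: crossing 2x3. Involves strand 5? no. Count so far: 0
Gen 4: crossing 4x5. Involves strand 5? yes. Count so far: 1
Gen 5: crossing 2x5. Involves strand 5? yes. Count so far: 2
Gen 6: crossing 5x2. Involves strand 5? yes. Count so far: 3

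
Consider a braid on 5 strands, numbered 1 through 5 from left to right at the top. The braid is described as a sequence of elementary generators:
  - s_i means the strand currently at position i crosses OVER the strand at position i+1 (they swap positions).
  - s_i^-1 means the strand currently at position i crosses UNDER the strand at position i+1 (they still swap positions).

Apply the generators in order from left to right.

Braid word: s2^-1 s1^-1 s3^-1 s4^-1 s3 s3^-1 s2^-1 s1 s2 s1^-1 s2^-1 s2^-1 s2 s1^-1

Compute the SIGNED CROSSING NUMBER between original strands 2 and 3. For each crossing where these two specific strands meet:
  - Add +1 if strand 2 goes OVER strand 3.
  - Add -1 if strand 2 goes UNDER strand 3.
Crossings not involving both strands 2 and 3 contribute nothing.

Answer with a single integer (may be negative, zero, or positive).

Gen 1: 2 under 3. Both 2&3? yes. Contrib: -1. Sum: -1
Gen 2: crossing 1x3. Both 2&3? no. Sum: -1
Gen 3: crossing 2x4. Both 2&3? no. Sum: -1
Gen 4: crossing 2x5. Both 2&3? no. Sum: -1
Gen 5: crossing 4x5. Both 2&3? no. Sum: -1
Gen 6: crossing 5x4. Both 2&3? no. Sum: -1
Gen 7: crossing 1x4. Both 2&3? no. Sum: -1
Gen 8: crossing 3x4. Both 2&3? no. Sum: -1
Gen 9: crossing 3x1. Both 2&3? no. Sum: -1
Gen 10: crossing 4x1. Both 2&3? no. Sum: -1
Gen 11: crossing 4x3. Both 2&3? no. Sum: -1
Gen 12: crossing 3x4. Both 2&3? no. Sum: -1
Gen 13: crossing 4x3. Both 2&3? no. Sum: -1
Gen 14: crossing 1x3. Both 2&3? no. Sum: -1

Answer: -1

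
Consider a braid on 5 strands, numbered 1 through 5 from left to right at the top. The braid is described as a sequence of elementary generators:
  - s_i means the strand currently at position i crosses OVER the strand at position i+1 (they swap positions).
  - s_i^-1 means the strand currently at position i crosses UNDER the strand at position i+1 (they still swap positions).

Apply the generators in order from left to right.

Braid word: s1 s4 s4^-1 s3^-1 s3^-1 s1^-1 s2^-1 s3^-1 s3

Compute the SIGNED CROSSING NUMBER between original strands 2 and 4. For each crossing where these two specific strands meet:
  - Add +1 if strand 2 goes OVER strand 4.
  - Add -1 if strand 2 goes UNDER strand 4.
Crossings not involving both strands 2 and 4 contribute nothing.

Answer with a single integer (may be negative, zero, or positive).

Gen 1: crossing 1x2. Both 2&4? no. Sum: 0
Gen 2: crossing 4x5. Both 2&4? no. Sum: 0
Gen 3: crossing 5x4. Both 2&4? no. Sum: 0
Gen 4: crossing 3x4. Both 2&4? no. Sum: 0
Gen 5: crossing 4x3. Both 2&4? no. Sum: 0
Gen 6: crossing 2x1. Both 2&4? no. Sum: 0
Gen 7: crossing 2x3. Both 2&4? no. Sum: 0
Gen 8: 2 under 4. Both 2&4? yes. Contrib: -1. Sum: -1
Gen 9: 4 over 2. Both 2&4? yes. Contrib: -1. Sum: -2

Answer: -2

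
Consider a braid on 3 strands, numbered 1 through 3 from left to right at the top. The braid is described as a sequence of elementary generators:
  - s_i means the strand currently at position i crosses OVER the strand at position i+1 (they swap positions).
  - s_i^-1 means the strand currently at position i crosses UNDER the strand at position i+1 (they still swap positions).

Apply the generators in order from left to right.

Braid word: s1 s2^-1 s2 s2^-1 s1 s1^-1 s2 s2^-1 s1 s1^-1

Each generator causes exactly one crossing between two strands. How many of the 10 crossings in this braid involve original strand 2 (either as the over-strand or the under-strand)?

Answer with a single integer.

Answer: 5

Derivation:
Gen 1: crossing 1x2. Involves strand 2? yes. Count so far: 1
Gen 2: crossing 1x3. Involves strand 2? no. Count so far: 1
Gen 3: crossing 3x1. Involves strand 2? no. Count so far: 1
Gen 4: crossing 1x3. Involves strand 2? no. Count so far: 1
Gen 5: crossing 2x3. Involves strand 2? yes. Count so far: 2
Gen 6: crossing 3x2. Involves strand 2? yes. Count so far: 3
Gen 7: crossing 3x1. Involves strand 2? no. Count so far: 3
Gen 8: crossing 1x3. Involves strand 2? no. Count so far: 3
Gen 9: crossing 2x3. Involves strand 2? yes. Count so far: 4
Gen 10: crossing 3x2. Involves strand 2? yes. Count so far: 5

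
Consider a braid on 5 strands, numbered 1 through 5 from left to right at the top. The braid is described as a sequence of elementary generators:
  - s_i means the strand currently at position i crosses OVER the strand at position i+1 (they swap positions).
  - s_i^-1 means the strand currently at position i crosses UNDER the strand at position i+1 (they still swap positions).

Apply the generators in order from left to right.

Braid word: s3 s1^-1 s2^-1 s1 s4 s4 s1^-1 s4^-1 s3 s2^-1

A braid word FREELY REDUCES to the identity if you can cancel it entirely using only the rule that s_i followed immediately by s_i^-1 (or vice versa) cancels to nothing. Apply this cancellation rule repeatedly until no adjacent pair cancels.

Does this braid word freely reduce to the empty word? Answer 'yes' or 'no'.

Answer: no

Derivation:
Gen 1 (s3): push. Stack: [s3]
Gen 2 (s1^-1): push. Stack: [s3 s1^-1]
Gen 3 (s2^-1): push. Stack: [s3 s1^-1 s2^-1]
Gen 4 (s1): push. Stack: [s3 s1^-1 s2^-1 s1]
Gen 5 (s4): push. Stack: [s3 s1^-1 s2^-1 s1 s4]
Gen 6 (s4): push. Stack: [s3 s1^-1 s2^-1 s1 s4 s4]
Gen 7 (s1^-1): push. Stack: [s3 s1^-1 s2^-1 s1 s4 s4 s1^-1]
Gen 8 (s4^-1): push. Stack: [s3 s1^-1 s2^-1 s1 s4 s4 s1^-1 s4^-1]
Gen 9 (s3): push. Stack: [s3 s1^-1 s2^-1 s1 s4 s4 s1^-1 s4^-1 s3]
Gen 10 (s2^-1): push. Stack: [s3 s1^-1 s2^-1 s1 s4 s4 s1^-1 s4^-1 s3 s2^-1]
Reduced word: s3 s1^-1 s2^-1 s1 s4 s4 s1^-1 s4^-1 s3 s2^-1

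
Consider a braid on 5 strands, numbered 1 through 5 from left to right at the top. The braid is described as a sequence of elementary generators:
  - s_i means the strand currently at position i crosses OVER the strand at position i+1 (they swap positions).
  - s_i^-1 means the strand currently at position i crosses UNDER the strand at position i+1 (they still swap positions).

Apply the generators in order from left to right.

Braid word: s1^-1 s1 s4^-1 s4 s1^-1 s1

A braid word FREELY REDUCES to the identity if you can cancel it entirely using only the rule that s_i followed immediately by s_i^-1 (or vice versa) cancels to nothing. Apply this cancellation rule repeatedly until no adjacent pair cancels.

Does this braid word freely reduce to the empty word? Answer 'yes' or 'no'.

Gen 1 (s1^-1): push. Stack: [s1^-1]
Gen 2 (s1): cancels prior s1^-1. Stack: []
Gen 3 (s4^-1): push. Stack: [s4^-1]
Gen 4 (s4): cancels prior s4^-1. Stack: []
Gen 5 (s1^-1): push. Stack: [s1^-1]
Gen 6 (s1): cancels prior s1^-1. Stack: []
Reduced word: (empty)

Answer: yes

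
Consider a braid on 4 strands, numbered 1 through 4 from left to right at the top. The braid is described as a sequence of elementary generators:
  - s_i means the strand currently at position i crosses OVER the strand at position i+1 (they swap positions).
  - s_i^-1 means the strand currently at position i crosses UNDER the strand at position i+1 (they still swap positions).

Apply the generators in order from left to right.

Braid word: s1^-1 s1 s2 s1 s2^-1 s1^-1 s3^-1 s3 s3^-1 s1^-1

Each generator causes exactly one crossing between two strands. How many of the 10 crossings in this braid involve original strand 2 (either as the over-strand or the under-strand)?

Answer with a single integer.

Answer: 6

Derivation:
Gen 1: crossing 1x2. Involves strand 2? yes. Count so far: 1
Gen 2: crossing 2x1. Involves strand 2? yes. Count so far: 2
Gen 3: crossing 2x3. Involves strand 2? yes. Count so far: 3
Gen 4: crossing 1x3. Involves strand 2? no. Count so far: 3
Gen 5: crossing 1x2. Involves strand 2? yes. Count so far: 4
Gen 6: crossing 3x2. Involves strand 2? yes. Count so far: 5
Gen 7: crossing 1x4. Involves strand 2? no. Count so far: 5
Gen 8: crossing 4x1. Involves strand 2? no. Count so far: 5
Gen 9: crossing 1x4. Involves strand 2? no. Count so far: 5
Gen 10: crossing 2x3. Involves strand 2? yes. Count so far: 6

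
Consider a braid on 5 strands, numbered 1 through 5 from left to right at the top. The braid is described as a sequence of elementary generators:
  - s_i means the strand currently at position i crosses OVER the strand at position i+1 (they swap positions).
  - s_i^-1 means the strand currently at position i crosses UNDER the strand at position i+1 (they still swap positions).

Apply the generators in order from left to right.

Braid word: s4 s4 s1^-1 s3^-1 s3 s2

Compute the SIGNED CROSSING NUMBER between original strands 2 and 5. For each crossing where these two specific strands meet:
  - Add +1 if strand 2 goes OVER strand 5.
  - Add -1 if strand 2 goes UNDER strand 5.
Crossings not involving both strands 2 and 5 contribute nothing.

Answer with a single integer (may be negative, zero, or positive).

Gen 1: crossing 4x5. Both 2&5? no. Sum: 0
Gen 2: crossing 5x4. Both 2&5? no. Sum: 0
Gen 3: crossing 1x2. Both 2&5? no. Sum: 0
Gen 4: crossing 3x4. Both 2&5? no. Sum: 0
Gen 5: crossing 4x3. Both 2&5? no. Sum: 0
Gen 6: crossing 1x3. Both 2&5? no. Sum: 0

Answer: 0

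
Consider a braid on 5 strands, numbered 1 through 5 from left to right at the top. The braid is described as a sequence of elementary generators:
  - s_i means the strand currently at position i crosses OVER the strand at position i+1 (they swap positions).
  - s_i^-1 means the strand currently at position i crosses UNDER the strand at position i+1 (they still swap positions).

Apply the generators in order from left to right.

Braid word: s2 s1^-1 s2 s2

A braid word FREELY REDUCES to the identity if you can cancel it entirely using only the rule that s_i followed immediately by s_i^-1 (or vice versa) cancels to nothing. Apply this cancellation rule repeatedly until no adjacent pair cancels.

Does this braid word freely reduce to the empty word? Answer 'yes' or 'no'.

Answer: no

Derivation:
Gen 1 (s2): push. Stack: [s2]
Gen 2 (s1^-1): push. Stack: [s2 s1^-1]
Gen 3 (s2): push. Stack: [s2 s1^-1 s2]
Gen 4 (s2): push. Stack: [s2 s1^-1 s2 s2]
Reduced word: s2 s1^-1 s2 s2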